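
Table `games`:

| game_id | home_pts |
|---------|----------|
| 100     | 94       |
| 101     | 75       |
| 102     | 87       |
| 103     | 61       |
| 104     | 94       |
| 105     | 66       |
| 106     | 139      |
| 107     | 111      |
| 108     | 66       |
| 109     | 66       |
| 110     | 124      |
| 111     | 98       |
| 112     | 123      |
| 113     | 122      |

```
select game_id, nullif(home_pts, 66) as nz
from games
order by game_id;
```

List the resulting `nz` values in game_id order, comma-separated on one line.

game_id=100: home_pts=94 vs 66: differ → 94
game_id=101: home_pts=75 vs 66: differ → 75
game_id=102: home_pts=87 vs 66: differ → 87
game_id=103: home_pts=61 vs 66: differ → 61
game_id=104: home_pts=94 vs 66: differ → 94
game_id=105: home_pts=66 vs 66: equal → NULL
game_id=106: home_pts=139 vs 66: differ → 139
game_id=107: home_pts=111 vs 66: differ → 111
game_id=108: home_pts=66 vs 66: equal → NULL
game_id=109: home_pts=66 vs 66: equal → NULL
game_id=110: home_pts=124 vs 66: differ → 124
game_id=111: home_pts=98 vs 66: differ → 98
game_id=112: home_pts=123 vs 66: differ → 123
game_id=113: home_pts=122 vs 66: differ → 122

94, 75, 87, 61, 94, NULL, 139, 111, NULL, NULL, 124, 98, 123, 122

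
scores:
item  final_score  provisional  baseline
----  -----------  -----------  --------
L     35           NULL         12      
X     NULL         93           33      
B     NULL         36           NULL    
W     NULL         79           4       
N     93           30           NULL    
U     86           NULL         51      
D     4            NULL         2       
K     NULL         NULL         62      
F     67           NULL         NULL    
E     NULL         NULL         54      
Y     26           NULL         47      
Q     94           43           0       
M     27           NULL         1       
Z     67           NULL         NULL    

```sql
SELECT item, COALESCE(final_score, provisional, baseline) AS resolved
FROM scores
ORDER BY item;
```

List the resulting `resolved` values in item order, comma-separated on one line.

36, 4, 54, 67, 62, 35, 27, 93, 94, 86, 79, 93, 26, 67

item=B: final_score=NULL, provisional=36 → 36
item=D: final_score=4 → 4
item=E: final_score=NULL, provisional=NULL, baseline=54 → 54
item=F: final_score=67 → 67
item=K: final_score=NULL, provisional=NULL, baseline=62 → 62
item=L: final_score=35 → 35
item=M: final_score=27 → 27
item=N: final_score=93 → 93
item=Q: final_score=94 → 94
item=U: final_score=86 → 86
item=W: final_score=NULL, provisional=79 → 79
item=X: final_score=NULL, provisional=93 → 93
item=Y: final_score=26 → 26
item=Z: final_score=67 → 67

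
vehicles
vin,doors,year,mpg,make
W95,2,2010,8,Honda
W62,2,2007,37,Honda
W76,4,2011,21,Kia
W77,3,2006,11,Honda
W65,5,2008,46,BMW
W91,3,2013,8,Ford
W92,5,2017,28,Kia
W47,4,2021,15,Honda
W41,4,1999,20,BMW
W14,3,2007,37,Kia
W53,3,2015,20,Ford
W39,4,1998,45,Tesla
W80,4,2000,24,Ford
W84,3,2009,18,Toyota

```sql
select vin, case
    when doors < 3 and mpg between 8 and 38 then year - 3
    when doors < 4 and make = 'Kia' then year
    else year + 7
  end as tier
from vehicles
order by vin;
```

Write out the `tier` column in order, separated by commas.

vin=W14: doors < 4 and make = 'Kia' → 2007
vin=W39: ELSE → 2005
vin=W41: ELSE → 2006
vin=W47: ELSE → 2028
vin=W53: ELSE → 2022
vin=W62: doors < 3 and mpg between 8 and 38 → 2004
vin=W65: ELSE → 2015
vin=W76: ELSE → 2018
vin=W77: ELSE → 2013
vin=W80: ELSE → 2007
vin=W84: ELSE → 2016
vin=W91: ELSE → 2020
vin=W92: ELSE → 2024
vin=W95: doors < 3 and mpg between 8 and 38 → 2007

2007, 2005, 2006, 2028, 2022, 2004, 2015, 2018, 2013, 2007, 2016, 2020, 2024, 2007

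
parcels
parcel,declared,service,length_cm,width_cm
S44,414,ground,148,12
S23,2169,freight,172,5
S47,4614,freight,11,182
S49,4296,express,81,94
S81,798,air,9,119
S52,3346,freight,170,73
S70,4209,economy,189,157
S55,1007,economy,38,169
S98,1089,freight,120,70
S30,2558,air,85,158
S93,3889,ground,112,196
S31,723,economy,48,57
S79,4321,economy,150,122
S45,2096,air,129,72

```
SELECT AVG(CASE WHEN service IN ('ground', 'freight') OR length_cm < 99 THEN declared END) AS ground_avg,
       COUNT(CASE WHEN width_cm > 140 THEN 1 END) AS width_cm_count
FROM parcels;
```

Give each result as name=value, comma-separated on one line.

ground_avg=2263.9090909091, width_cm_count=5

[ground_avg: service IN ('ground', 'freight') OR length_cm < 99]
parcel=S44: ✓ → 414
parcel=S23: ✓ → 2169
parcel=S47: ✓ → 4614
parcel=S49: ✓ → 4296
parcel=S81: ✓ → 798
parcel=S52: ✓ → 3346
parcel=S70: ✗
parcel=S55: ✓ → 1007
parcel=S98: ✓ → 1089
parcel=S30: ✓ → 2558
parcel=S93: ✓ → 3889
parcel=S31: ✓ → 723
parcel=S79: ✗
parcel=S45: ✗
ground_avg = (414 + 2169 + 4614 + 4296 + 798 + 3346 + 1007 + 1089 + 2558 + 3889 + 723) / 11 = 2263.9090909091
—
[width_cm_count: width_cm > 140]
parcel=S44: ✗
parcel=S23: ✗
parcel=S47: ✓ → 1
parcel=S49: ✗
parcel=S81: ✗
parcel=S52: ✗
parcel=S70: ✓ → 1
parcel=S55: ✓ → 1
parcel=S98: ✗
parcel=S30: ✓ → 1
parcel=S93: ✓ → 1
parcel=S31: ✗
parcel=S79: ✗
parcel=S45: ✗
width_cm_count = COUNT(1, 1, 1, 1, 1) = 5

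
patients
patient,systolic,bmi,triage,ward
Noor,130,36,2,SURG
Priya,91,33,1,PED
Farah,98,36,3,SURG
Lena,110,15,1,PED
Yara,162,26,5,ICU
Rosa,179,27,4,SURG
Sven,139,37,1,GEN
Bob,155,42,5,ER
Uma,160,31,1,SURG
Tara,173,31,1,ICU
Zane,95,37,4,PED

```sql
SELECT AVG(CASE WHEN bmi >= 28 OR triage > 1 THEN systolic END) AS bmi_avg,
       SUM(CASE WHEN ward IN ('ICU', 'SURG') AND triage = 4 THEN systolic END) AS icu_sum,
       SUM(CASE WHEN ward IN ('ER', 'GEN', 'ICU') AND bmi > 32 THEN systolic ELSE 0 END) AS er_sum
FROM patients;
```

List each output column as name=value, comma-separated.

[bmi_avg: bmi >= 28 OR triage > 1]
patient=Noor: ✓ → 130
patient=Priya: ✓ → 91
patient=Farah: ✓ → 98
patient=Lena: ✗
patient=Yara: ✓ → 162
patient=Rosa: ✓ → 179
patient=Sven: ✓ → 139
patient=Bob: ✓ → 155
patient=Uma: ✓ → 160
patient=Tara: ✓ → 173
patient=Zane: ✓ → 95
bmi_avg = (130 + 91 + 98 + 162 + 179 + 139 + 155 + 160 + 173 + 95) / 10 = 138.2
—
[icu_sum: ward IN ('ICU', 'SURG') AND triage = 4]
patient=Noor: ✗
patient=Priya: ✗
patient=Farah: ✗
patient=Lena: ✗
patient=Yara: ✗
patient=Rosa: ✓ → 179
patient=Sven: ✗
patient=Bob: ✗
patient=Uma: ✗
patient=Tara: ✗
patient=Zane: ✗
icu_sum = 179
—
[er_sum: ward IN ('ER', 'GEN', 'ICU') AND bmi > 32]
patient=Noor: ✗
patient=Priya: ✗
patient=Farah: ✗
patient=Lena: ✗
patient=Yara: ✗
patient=Rosa: ✗
patient=Sven: ✓ → 139
patient=Bob: ✓ → 155
patient=Uma: ✗
patient=Tara: ✗
patient=Zane: ✗
er_sum = 139 + 155 = 294

bmi_avg=138.2, icu_sum=179, er_sum=294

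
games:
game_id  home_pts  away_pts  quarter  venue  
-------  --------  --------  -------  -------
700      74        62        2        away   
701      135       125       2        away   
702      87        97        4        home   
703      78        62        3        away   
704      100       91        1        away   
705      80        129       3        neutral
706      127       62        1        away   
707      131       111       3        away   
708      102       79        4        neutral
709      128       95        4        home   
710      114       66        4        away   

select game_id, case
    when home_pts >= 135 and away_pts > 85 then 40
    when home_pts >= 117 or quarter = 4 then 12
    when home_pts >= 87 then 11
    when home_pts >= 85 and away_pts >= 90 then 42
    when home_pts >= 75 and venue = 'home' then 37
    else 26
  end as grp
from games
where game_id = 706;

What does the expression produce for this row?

game_id = 706: home_pts=127, away_pts=62, quarter=1, venue=away.
home_pts >= 135 and away_pts > 85 → false
home_pts >= 117 or quarter = 4 → true → 12

12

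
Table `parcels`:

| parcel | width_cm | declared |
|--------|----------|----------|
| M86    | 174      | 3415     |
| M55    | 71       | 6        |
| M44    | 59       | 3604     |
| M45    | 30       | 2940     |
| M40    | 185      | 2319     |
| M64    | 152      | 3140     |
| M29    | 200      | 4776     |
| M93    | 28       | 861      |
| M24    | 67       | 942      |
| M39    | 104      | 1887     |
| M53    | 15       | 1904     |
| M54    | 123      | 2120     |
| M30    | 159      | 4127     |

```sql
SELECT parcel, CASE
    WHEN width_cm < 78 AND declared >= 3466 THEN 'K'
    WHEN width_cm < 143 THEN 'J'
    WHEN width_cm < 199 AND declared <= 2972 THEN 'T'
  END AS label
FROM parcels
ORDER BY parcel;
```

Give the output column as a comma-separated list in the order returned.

parcel=M24: width_cm < 143 → J
parcel=M29: (no match → NULL) → NULL
parcel=M30: (no match → NULL) → NULL
parcel=M39: width_cm < 143 → J
parcel=M40: width_cm < 199 AND declared <= 2972 → T
parcel=M44: width_cm < 78 AND declared >= 3466 → K
parcel=M45: width_cm < 143 → J
parcel=M53: width_cm < 143 → J
parcel=M54: width_cm < 143 → J
parcel=M55: width_cm < 143 → J
parcel=M64: (no match → NULL) → NULL
parcel=M86: (no match → NULL) → NULL
parcel=M93: width_cm < 143 → J

J, NULL, NULL, J, T, K, J, J, J, J, NULL, NULL, J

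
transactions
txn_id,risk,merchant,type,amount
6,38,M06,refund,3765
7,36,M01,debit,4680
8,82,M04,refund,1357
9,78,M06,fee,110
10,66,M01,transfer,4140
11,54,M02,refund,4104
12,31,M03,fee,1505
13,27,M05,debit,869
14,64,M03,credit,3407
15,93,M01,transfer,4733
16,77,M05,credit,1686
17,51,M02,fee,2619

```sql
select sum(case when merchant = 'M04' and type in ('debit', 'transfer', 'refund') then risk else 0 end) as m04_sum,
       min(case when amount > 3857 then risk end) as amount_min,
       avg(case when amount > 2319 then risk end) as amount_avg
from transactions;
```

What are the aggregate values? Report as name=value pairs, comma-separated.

m04_sum=82, amount_min=36, amount_avg=57.4285714286

[m04_sum: merchant = 'M04' and type in ('debit', 'transfer', 'refund')]
txn_id=6: ✗
txn_id=7: ✗
txn_id=8: ✓ → 82
txn_id=9: ✗
txn_id=10: ✗
txn_id=11: ✗
txn_id=12: ✗
txn_id=13: ✗
txn_id=14: ✗
txn_id=15: ✗
txn_id=16: ✗
txn_id=17: ✗
m04_sum = 82
—
[amount_min: amount > 3857]
txn_id=6: ✗
txn_id=7: ✓ → 36
txn_id=8: ✗
txn_id=9: ✗
txn_id=10: ✓ → 66
txn_id=11: ✓ → 54
txn_id=12: ✗
txn_id=13: ✗
txn_id=14: ✗
txn_id=15: ✓ → 93
txn_id=16: ✗
txn_id=17: ✗
amount_min = MIN(36, 66, 54, 93) = 36
—
[amount_avg: amount > 2319]
txn_id=6: ✓ → 38
txn_id=7: ✓ → 36
txn_id=8: ✗
txn_id=9: ✗
txn_id=10: ✓ → 66
txn_id=11: ✓ → 54
txn_id=12: ✗
txn_id=13: ✗
txn_id=14: ✓ → 64
txn_id=15: ✓ → 93
txn_id=16: ✗
txn_id=17: ✓ → 51
amount_avg = (38 + 36 + 66 + 54 + 64 + 93 + 51) / 7 = 57.4285714286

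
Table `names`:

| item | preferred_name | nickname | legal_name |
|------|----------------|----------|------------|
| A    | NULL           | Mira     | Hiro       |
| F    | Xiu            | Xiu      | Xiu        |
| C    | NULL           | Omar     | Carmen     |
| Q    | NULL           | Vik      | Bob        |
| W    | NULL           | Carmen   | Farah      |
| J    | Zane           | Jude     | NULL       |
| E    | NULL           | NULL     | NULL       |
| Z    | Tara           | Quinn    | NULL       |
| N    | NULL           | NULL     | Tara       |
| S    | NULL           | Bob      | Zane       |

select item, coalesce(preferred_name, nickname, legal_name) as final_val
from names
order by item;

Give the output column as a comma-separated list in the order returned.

item=A: preferred_name=NULL, nickname=Mira → Mira
item=C: preferred_name=NULL, nickname=Omar → Omar
item=E: preferred_name=NULL, nickname=NULL, legal_name=NULL (all NULL) → NULL
item=F: preferred_name=Xiu → Xiu
item=J: preferred_name=Zane → Zane
item=N: preferred_name=NULL, nickname=NULL, legal_name=Tara → Tara
item=Q: preferred_name=NULL, nickname=Vik → Vik
item=S: preferred_name=NULL, nickname=Bob → Bob
item=W: preferred_name=NULL, nickname=Carmen → Carmen
item=Z: preferred_name=Tara → Tara

Mira, Omar, NULL, Xiu, Zane, Tara, Vik, Bob, Carmen, Tara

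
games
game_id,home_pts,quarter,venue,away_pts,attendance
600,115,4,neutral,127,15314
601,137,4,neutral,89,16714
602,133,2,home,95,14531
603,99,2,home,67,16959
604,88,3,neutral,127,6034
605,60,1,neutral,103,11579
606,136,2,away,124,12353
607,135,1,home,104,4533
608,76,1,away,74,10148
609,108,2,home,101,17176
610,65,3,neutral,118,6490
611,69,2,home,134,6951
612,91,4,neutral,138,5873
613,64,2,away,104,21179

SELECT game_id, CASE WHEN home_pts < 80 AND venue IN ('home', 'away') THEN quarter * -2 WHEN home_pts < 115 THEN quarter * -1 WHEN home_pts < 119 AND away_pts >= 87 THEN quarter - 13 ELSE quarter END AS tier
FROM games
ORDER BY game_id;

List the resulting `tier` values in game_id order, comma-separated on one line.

-9, 4, 2, -2, -3, -1, 2, 1, -2, -2, -3, -4, -4, -4

game_id=600: home_pts < 119 AND away_pts >= 87 → -9
game_id=601: ELSE → 4
game_id=602: ELSE → 2
game_id=603: home_pts < 115 → -2
game_id=604: home_pts < 115 → -3
game_id=605: home_pts < 115 → -1
game_id=606: ELSE → 2
game_id=607: ELSE → 1
game_id=608: home_pts < 80 AND venue IN ('home', 'away') → -2
game_id=609: home_pts < 115 → -2
game_id=610: home_pts < 115 → -3
game_id=611: home_pts < 80 AND venue IN ('home', 'away') → -4
game_id=612: home_pts < 115 → -4
game_id=613: home_pts < 80 AND venue IN ('home', 'away') → -4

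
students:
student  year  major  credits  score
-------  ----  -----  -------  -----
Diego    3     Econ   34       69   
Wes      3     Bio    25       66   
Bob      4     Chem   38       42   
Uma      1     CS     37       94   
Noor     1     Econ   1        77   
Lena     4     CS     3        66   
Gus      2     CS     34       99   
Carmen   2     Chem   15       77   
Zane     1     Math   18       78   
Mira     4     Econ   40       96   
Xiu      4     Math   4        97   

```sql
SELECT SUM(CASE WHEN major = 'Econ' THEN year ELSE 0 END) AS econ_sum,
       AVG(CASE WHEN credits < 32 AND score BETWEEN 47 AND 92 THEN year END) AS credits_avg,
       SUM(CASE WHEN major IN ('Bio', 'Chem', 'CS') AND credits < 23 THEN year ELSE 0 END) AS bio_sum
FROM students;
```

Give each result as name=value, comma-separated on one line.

econ_sum=8, credits_avg=2.2, bio_sum=6

[econ_sum: major = 'Econ']
student=Diego: ✓ → 3
student=Wes: ✗
student=Bob: ✗
student=Uma: ✗
student=Noor: ✓ → 1
student=Lena: ✗
student=Gus: ✗
student=Carmen: ✗
student=Zane: ✗
student=Mira: ✓ → 4
student=Xiu: ✗
econ_sum = 3 + 1 + 4 = 8
—
[credits_avg: credits < 32 AND score BETWEEN 47 AND 92]
student=Diego: ✗
student=Wes: ✓ → 3
student=Bob: ✗
student=Uma: ✗
student=Noor: ✓ → 1
student=Lena: ✓ → 4
student=Gus: ✗
student=Carmen: ✓ → 2
student=Zane: ✓ → 1
student=Mira: ✗
student=Xiu: ✗
credits_avg = (3 + 1 + 4 + 2 + 1) / 5 = 2.2
—
[bio_sum: major IN ('Bio', 'Chem', 'CS') AND credits < 23]
student=Diego: ✗
student=Wes: ✗
student=Bob: ✗
student=Uma: ✗
student=Noor: ✗
student=Lena: ✓ → 4
student=Gus: ✗
student=Carmen: ✓ → 2
student=Zane: ✗
student=Mira: ✗
student=Xiu: ✗
bio_sum = 4 + 2 = 6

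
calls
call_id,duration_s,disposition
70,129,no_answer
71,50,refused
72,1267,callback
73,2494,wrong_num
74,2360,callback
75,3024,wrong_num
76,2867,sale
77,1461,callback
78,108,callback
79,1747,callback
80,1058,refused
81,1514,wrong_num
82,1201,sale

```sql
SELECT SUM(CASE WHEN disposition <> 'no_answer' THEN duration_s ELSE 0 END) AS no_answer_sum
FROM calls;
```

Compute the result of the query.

19151

call_id=70: ✗
call_id=71: ✓ → 50
call_id=72: ✓ → 1267
call_id=73: ✓ → 2494
call_id=74: ✓ → 2360
call_id=75: ✓ → 3024
call_id=76: ✓ → 2867
call_id=77: ✓ → 1461
call_id=78: ✓ → 108
call_id=79: ✓ → 1747
call_id=80: ✓ → 1058
call_id=81: ✓ → 1514
call_id=82: ✓ → 1201
no_answer_sum = 50 + 1267 + 2494 + 2360 + 3024 + 2867 + 1461 + 108 + 1747 + 1058 + 1514 + 1201 = 19151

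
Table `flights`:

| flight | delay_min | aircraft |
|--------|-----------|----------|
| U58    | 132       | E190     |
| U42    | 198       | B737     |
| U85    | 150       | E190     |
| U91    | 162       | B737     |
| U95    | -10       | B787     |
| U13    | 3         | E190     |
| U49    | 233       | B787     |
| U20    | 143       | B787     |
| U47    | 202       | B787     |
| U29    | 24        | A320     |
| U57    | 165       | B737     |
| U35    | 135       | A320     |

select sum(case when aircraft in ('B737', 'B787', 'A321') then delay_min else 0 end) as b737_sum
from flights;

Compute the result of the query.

flight=U58: ✗
flight=U42: ✓ → 198
flight=U85: ✗
flight=U91: ✓ → 162
flight=U95: ✓ → -10
flight=U13: ✗
flight=U49: ✓ → 233
flight=U20: ✓ → 143
flight=U47: ✓ → 202
flight=U29: ✗
flight=U57: ✓ → 165
flight=U35: ✗
b737_sum = 198 + 162 + -10 + 233 + 143 + 202 + 165 = 1093

1093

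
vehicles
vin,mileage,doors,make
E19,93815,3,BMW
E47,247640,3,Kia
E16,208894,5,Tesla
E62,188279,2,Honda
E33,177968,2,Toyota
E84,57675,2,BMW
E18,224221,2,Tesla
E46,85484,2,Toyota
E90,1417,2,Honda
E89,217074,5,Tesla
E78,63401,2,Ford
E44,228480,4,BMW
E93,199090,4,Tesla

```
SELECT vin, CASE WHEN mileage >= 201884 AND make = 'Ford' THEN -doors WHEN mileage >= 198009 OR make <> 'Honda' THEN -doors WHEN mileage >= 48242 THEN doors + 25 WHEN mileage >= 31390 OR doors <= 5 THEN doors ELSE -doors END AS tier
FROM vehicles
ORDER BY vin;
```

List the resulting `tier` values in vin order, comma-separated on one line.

vin=E16: mileage >= 198009 OR make <> 'Honda' → -5
vin=E18: mileage >= 198009 OR make <> 'Honda' → -2
vin=E19: mileage >= 198009 OR make <> 'Honda' → -3
vin=E33: mileage >= 198009 OR make <> 'Honda' → -2
vin=E44: mileage >= 198009 OR make <> 'Honda' → -4
vin=E46: mileage >= 198009 OR make <> 'Honda' → -2
vin=E47: mileage >= 198009 OR make <> 'Honda' → -3
vin=E62: mileage >= 48242 → 27
vin=E78: mileage >= 198009 OR make <> 'Honda' → -2
vin=E84: mileage >= 198009 OR make <> 'Honda' → -2
vin=E89: mileage >= 198009 OR make <> 'Honda' → -5
vin=E90: mileage >= 31390 OR doors <= 5 → 2
vin=E93: mileage >= 198009 OR make <> 'Honda' → -4

-5, -2, -3, -2, -4, -2, -3, 27, -2, -2, -5, 2, -4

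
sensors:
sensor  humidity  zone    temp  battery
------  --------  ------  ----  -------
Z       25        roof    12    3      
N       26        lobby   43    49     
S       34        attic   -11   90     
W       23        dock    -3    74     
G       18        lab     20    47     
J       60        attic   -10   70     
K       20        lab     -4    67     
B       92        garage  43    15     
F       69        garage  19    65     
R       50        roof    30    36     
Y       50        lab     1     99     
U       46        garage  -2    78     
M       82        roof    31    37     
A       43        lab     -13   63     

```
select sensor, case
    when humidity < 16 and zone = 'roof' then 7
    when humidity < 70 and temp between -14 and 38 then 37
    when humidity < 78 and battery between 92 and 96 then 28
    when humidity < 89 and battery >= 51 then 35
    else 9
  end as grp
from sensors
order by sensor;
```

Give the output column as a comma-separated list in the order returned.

37, 9, 37, 37, 37, 37, 9, 9, 37, 37, 37, 37, 37, 37

sensor=A: humidity < 70 and temp between -14 and 38 → 37
sensor=B: ELSE → 9
sensor=F: humidity < 70 and temp between -14 and 38 → 37
sensor=G: humidity < 70 and temp between -14 and 38 → 37
sensor=J: humidity < 70 and temp between -14 and 38 → 37
sensor=K: humidity < 70 and temp between -14 and 38 → 37
sensor=M: ELSE → 9
sensor=N: ELSE → 9
sensor=R: humidity < 70 and temp between -14 and 38 → 37
sensor=S: humidity < 70 and temp between -14 and 38 → 37
sensor=U: humidity < 70 and temp between -14 and 38 → 37
sensor=W: humidity < 70 and temp between -14 and 38 → 37
sensor=Y: humidity < 70 and temp between -14 and 38 → 37
sensor=Z: humidity < 70 and temp between -14 and 38 → 37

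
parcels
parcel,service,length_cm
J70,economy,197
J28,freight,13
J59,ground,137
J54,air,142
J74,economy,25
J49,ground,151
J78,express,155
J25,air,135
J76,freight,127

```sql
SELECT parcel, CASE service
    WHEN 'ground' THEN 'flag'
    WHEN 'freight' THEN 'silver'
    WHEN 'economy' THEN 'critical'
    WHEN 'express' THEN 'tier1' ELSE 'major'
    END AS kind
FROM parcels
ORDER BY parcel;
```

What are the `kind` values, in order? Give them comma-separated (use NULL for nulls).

major, silver, flag, major, flag, critical, critical, silver, tier1

parcel=J25: ELSE → major
parcel=J28: service='freight' → silver
parcel=J49: service='ground' → flag
parcel=J54: ELSE → major
parcel=J59: service='ground' → flag
parcel=J70: service='economy' → critical
parcel=J74: service='economy' → critical
parcel=J76: service='freight' → silver
parcel=J78: service='express' → tier1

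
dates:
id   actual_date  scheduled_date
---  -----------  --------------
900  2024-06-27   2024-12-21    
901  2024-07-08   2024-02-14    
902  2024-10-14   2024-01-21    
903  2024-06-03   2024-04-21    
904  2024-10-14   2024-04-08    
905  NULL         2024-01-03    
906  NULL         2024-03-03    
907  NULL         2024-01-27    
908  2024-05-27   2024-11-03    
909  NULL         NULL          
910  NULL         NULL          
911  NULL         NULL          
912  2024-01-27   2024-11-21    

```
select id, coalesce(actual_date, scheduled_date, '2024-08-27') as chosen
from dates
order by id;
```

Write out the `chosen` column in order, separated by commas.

2024-06-27, 2024-07-08, 2024-10-14, 2024-06-03, 2024-10-14, 2024-01-03, 2024-03-03, 2024-01-27, 2024-05-27, 2024-08-27, 2024-08-27, 2024-08-27, 2024-01-27

id=900: actual_date=2024-06-27 → 2024-06-27
id=901: actual_date=2024-07-08 → 2024-07-08
id=902: actual_date=2024-10-14 → 2024-10-14
id=903: actual_date=2024-06-03 → 2024-06-03
id=904: actual_date=2024-10-14 → 2024-10-14
id=905: actual_date=NULL, scheduled_date=2024-01-03 → 2024-01-03
id=906: actual_date=NULL, scheduled_date=2024-03-03 → 2024-03-03
id=907: actual_date=NULL, scheduled_date=2024-01-27 → 2024-01-27
id=908: actual_date=2024-05-27 → 2024-05-27
id=909: actual_date=NULL, scheduled_date=NULL, → literal 2024-08-27 → 2024-08-27
id=910: actual_date=NULL, scheduled_date=NULL, → literal 2024-08-27 → 2024-08-27
id=911: actual_date=NULL, scheduled_date=NULL, → literal 2024-08-27 → 2024-08-27
id=912: actual_date=2024-01-27 → 2024-01-27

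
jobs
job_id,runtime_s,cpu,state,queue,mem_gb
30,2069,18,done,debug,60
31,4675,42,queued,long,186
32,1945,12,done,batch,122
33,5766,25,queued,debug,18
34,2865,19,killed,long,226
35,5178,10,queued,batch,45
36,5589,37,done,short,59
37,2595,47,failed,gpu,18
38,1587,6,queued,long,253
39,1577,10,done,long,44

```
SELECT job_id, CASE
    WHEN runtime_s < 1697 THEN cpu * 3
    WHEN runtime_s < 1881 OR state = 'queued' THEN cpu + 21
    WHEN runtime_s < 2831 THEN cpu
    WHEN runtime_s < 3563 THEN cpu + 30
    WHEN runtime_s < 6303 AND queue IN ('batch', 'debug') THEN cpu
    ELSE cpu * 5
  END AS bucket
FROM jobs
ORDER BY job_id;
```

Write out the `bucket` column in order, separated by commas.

job_id=30: runtime_s < 2831 → 18
job_id=31: runtime_s < 1881 OR state = 'queued' → 63
job_id=32: runtime_s < 2831 → 12
job_id=33: runtime_s < 1881 OR state = 'queued' → 46
job_id=34: runtime_s < 3563 → 49
job_id=35: runtime_s < 1881 OR state = 'queued' → 31
job_id=36: ELSE → 185
job_id=37: runtime_s < 2831 → 47
job_id=38: runtime_s < 1697 → 18
job_id=39: runtime_s < 1697 → 30

18, 63, 12, 46, 49, 31, 185, 47, 18, 30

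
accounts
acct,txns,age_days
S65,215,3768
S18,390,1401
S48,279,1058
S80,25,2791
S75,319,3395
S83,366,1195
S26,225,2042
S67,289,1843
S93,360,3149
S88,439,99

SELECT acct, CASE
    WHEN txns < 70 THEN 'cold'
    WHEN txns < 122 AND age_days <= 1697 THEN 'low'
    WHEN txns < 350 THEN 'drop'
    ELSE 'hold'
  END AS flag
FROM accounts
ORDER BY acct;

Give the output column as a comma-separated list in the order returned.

acct=S18: ELSE → hold
acct=S26: txns < 350 → drop
acct=S48: txns < 350 → drop
acct=S65: txns < 350 → drop
acct=S67: txns < 350 → drop
acct=S75: txns < 350 → drop
acct=S80: txns < 70 → cold
acct=S83: ELSE → hold
acct=S88: ELSE → hold
acct=S93: ELSE → hold

hold, drop, drop, drop, drop, drop, cold, hold, hold, hold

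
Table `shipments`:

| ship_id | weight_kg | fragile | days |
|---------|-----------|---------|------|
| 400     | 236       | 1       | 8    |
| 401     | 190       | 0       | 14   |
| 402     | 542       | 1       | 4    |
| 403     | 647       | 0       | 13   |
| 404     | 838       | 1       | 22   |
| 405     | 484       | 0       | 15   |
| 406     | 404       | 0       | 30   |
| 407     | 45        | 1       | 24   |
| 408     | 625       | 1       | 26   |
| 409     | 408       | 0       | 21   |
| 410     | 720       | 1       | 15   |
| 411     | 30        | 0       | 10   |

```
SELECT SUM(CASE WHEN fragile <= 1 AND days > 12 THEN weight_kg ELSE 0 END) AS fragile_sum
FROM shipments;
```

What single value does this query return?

4361

ship_id=400: ✗
ship_id=401: ✓ → 190
ship_id=402: ✗
ship_id=403: ✓ → 647
ship_id=404: ✓ → 838
ship_id=405: ✓ → 484
ship_id=406: ✓ → 404
ship_id=407: ✓ → 45
ship_id=408: ✓ → 625
ship_id=409: ✓ → 408
ship_id=410: ✓ → 720
ship_id=411: ✗
fragile_sum = 190 + 647 + 838 + 484 + 404 + 45 + 625 + 408 + 720 = 4361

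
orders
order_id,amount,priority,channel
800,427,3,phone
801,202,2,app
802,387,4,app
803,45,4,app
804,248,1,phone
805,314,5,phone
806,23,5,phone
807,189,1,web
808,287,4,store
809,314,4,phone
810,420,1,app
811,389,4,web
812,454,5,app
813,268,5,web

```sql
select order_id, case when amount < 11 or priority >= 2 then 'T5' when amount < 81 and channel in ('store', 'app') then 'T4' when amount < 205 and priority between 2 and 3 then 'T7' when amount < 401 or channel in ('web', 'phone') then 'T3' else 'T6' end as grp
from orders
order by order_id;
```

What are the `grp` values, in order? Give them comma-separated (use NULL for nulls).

T5, T5, T5, T5, T3, T5, T5, T3, T5, T5, T6, T5, T5, T5

order_id=800: amount < 11 or priority >= 2 → T5
order_id=801: amount < 11 or priority >= 2 → T5
order_id=802: amount < 11 or priority >= 2 → T5
order_id=803: amount < 11 or priority >= 2 → T5
order_id=804: amount < 401 or channel in ('web', 'phone') → T3
order_id=805: amount < 11 or priority >= 2 → T5
order_id=806: amount < 11 or priority >= 2 → T5
order_id=807: amount < 401 or channel in ('web', 'phone') → T3
order_id=808: amount < 11 or priority >= 2 → T5
order_id=809: amount < 11 or priority >= 2 → T5
order_id=810: ELSE → T6
order_id=811: amount < 11 or priority >= 2 → T5
order_id=812: amount < 11 or priority >= 2 → T5
order_id=813: amount < 11 or priority >= 2 → T5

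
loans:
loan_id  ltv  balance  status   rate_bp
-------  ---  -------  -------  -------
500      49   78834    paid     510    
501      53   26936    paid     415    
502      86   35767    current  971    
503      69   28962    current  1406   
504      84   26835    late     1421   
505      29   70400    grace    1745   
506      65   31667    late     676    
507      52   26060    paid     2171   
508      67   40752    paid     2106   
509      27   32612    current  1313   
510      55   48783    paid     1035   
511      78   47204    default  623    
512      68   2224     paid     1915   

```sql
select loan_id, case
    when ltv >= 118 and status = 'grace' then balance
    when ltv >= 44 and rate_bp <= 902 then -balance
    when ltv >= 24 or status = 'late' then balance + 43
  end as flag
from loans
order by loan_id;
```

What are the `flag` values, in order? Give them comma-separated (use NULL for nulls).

loan_id=500: ltv >= 44 and rate_bp <= 902 → -78834
loan_id=501: ltv >= 44 and rate_bp <= 902 → -26936
loan_id=502: ltv >= 24 or status = 'late' → 35810
loan_id=503: ltv >= 24 or status = 'late' → 29005
loan_id=504: ltv >= 24 or status = 'late' → 26878
loan_id=505: ltv >= 24 or status = 'late' → 70443
loan_id=506: ltv >= 44 and rate_bp <= 902 → -31667
loan_id=507: ltv >= 24 or status = 'late' → 26103
loan_id=508: ltv >= 24 or status = 'late' → 40795
loan_id=509: ltv >= 24 or status = 'late' → 32655
loan_id=510: ltv >= 24 or status = 'late' → 48826
loan_id=511: ltv >= 44 and rate_bp <= 902 → -47204
loan_id=512: ltv >= 24 or status = 'late' → 2267

-78834, -26936, 35810, 29005, 26878, 70443, -31667, 26103, 40795, 32655, 48826, -47204, 2267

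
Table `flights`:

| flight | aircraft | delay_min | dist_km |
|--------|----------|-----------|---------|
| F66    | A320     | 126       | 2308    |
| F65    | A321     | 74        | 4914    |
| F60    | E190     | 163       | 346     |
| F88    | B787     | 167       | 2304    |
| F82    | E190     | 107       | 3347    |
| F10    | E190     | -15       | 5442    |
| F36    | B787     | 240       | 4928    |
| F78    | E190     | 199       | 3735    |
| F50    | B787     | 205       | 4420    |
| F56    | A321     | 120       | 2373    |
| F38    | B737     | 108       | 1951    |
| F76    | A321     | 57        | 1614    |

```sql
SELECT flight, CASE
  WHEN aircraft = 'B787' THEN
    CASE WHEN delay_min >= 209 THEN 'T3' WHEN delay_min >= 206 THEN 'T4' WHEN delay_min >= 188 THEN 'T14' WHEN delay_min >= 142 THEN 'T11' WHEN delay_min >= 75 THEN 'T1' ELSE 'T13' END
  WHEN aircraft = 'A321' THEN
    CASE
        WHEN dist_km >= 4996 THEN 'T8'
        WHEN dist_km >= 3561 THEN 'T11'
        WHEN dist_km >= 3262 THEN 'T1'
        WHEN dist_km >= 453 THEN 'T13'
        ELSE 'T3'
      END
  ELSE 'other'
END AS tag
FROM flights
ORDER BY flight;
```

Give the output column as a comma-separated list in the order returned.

flight=F10: aircraft='E190' → outer ELSE → other
flight=F36: aircraft='B787' → inner[delay_min >= 209] → T3
flight=F38: aircraft='B737' → outer ELSE → other
flight=F50: aircraft='B787' → inner[delay_min >= 188] → T14
flight=F56: aircraft='A321' → inner[dist_km >= 453] → T13
flight=F60: aircraft='E190' → outer ELSE → other
flight=F65: aircraft='A321' → inner[dist_km >= 3561] → T11
flight=F66: aircraft='A320' → outer ELSE → other
flight=F76: aircraft='A321' → inner[dist_km >= 453] → T13
flight=F78: aircraft='E190' → outer ELSE → other
flight=F82: aircraft='E190' → outer ELSE → other
flight=F88: aircraft='B787' → inner[delay_min >= 142] → T11

other, T3, other, T14, T13, other, T11, other, T13, other, other, T11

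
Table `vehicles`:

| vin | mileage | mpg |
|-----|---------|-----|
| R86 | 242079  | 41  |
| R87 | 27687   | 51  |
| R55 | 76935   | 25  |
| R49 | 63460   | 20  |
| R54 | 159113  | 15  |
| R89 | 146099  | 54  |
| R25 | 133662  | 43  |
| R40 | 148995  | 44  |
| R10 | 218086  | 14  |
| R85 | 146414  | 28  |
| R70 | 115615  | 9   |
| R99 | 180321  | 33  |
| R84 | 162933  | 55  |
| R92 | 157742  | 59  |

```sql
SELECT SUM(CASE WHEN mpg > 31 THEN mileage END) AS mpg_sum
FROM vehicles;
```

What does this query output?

1199518

vin=R86: ✓ → 242079
vin=R87: ✓ → 27687
vin=R55: ✗
vin=R49: ✗
vin=R54: ✗
vin=R89: ✓ → 146099
vin=R25: ✓ → 133662
vin=R40: ✓ → 148995
vin=R10: ✗
vin=R85: ✗
vin=R70: ✗
vin=R99: ✓ → 180321
vin=R84: ✓ → 162933
vin=R92: ✓ → 157742
mpg_sum = 242079 + 27687 + 146099 + 133662 + 148995 + 180321 + 162933 + 157742 = 1199518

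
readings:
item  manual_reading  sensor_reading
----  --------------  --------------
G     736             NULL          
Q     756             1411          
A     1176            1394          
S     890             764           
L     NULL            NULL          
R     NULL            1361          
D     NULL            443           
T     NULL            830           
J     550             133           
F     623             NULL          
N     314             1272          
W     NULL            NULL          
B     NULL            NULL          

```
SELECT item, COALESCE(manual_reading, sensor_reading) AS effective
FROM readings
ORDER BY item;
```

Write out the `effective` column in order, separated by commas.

1176, NULL, 443, 623, 736, 550, NULL, 314, 756, 1361, 890, 830, NULL

item=A: manual_reading=1176 → 1176
item=B: manual_reading=NULL, sensor_reading=NULL (all NULL) → NULL
item=D: manual_reading=NULL, sensor_reading=443 → 443
item=F: manual_reading=623 → 623
item=G: manual_reading=736 → 736
item=J: manual_reading=550 → 550
item=L: manual_reading=NULL, sensor_reading=NULL (all NULL) → NULL
item=N: manual_reading=314 → 314
item=Q: manual_reading=756 → 756
item=R: manual_reading=NULL, sensor_reading=1361 → 1361
item=S: manual_reading=890 → 890
item=T: manual_reading=NULL, sensor_reading=830 → 830
item=W: manual_reading=NULL, sensor_reading=NULL (all NULL) → NULL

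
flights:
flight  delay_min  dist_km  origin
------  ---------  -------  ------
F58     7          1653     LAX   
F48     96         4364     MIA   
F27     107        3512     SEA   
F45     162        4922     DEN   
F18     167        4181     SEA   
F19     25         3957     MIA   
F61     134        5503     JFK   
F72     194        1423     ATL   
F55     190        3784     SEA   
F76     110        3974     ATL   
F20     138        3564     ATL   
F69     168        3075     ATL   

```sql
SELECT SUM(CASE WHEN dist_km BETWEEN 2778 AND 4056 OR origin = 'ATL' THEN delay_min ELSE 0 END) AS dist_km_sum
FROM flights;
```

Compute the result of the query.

flight=F58: ✗
flight=F48: ✗
flight=F27: ✓ → 107
flight=F45: ✗
flight=F18: ✗
flight=F19: ✓ → 25
flight=F61: ✗
flight=F72: ✓ → 194
flight=F55: ✓ → 190
flight=F76: ✓ → 110
flight=F20: ✓ → 138
flight=F69: ✓ → 168
dist_km_sum = 107 + 25 + 194 + 190 + 110 + 138 + 168 = 932

932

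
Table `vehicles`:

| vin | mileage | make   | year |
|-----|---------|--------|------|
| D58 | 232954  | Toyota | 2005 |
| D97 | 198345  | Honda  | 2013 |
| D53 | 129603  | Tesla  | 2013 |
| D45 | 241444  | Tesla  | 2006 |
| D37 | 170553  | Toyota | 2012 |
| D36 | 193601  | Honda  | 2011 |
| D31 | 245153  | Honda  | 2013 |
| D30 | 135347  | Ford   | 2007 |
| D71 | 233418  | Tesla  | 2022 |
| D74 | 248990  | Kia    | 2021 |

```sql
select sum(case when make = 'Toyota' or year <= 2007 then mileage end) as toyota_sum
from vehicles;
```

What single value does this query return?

780298

vin=D58: ✓ → 232954
vin=D97: ✗
vin=D53: ✗
vin=D45: ✓ → 241444
vin=D37: ✓ → 170553
vin=D36: ✗
vin=D31: ✗
vin=D30: ✓ → 135347
vin=D71: ✗
vin=D74: ✗
toyota_sum = 232954 + 241444 + 170553 + 135347 = 780298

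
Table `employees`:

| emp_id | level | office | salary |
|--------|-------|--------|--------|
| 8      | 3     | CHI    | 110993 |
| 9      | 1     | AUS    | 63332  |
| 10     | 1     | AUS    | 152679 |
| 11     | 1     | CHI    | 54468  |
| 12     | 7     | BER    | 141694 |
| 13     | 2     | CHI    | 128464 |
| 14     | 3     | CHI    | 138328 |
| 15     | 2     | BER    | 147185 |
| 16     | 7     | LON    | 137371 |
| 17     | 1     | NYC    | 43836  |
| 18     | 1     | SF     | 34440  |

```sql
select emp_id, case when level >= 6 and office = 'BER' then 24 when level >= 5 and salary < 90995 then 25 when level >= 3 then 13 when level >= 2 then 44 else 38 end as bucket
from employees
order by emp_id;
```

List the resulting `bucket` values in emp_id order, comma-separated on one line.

13, 38, 38, 38, 24, 44, 13, 44, 13, 38, 38

emp_id=8: level >= 3 → 13
emp_id=9: ELSE → 38
emp_id=10: ELSE → 38
emp_id=11: ELSE → 38
emp_id=12: level >= 6 and office = 'BER' → 24
emp_id=13: level >= 2 → 44
emp_id=14: level >= 3 → 13
emp_id=15: level >= 2 → 44
emp_id=16: level >= 3 → 13
emp_id=17: ELSE → 38
emp_id=18: ELSE → 38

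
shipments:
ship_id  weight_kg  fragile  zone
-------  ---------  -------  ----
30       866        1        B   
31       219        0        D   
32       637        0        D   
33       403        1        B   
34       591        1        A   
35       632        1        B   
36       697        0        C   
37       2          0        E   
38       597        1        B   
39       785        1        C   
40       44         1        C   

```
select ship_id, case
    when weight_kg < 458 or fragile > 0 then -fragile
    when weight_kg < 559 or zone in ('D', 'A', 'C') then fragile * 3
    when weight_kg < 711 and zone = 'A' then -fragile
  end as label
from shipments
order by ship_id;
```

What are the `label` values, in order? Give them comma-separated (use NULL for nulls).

ship_id=30: weight_kg < 458 or fragile > 0 → -1
ship_id=31: weight_kg < 458 or fragile > 0 → 0
ship_id=32: weight_kg < 559 or zone in ('D', 'A', 'C') → 0
ship_id=33: weight_kg < 458 or fragile > 0 → -1
ship_id=34: weight_kg < 458 or fragile > 0 → -1
ship_id=35: weight_kg < 458 or fragile > 0 → -1
ship_id=36: weight_kg < 559 or zone in ('D', 'A', 'C') → 0
ship_id=37: weight_kg < 458 or fragile > 0 → 0
ship_id=38: weight_kg < 458 or fragile > 0 → -1
ship_id=39: weight_kg < 458 or fragile > 0 → -1
ship_id=40: weight_kg < 458 or fragile > 0 → -1

-1, 0, 0, -1, -1, -1, 0, 0, -1, -1, -1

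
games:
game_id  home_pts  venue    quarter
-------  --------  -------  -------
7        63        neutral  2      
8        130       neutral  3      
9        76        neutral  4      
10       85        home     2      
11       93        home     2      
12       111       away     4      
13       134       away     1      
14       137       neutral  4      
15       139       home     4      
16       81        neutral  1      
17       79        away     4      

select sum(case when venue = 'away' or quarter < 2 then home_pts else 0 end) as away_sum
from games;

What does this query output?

405

game_id=7: ✗
game_id=8: ✗
game_id=9: ✗
game_id=10: ✗
game_id=11: ✗
game_id=12: ✓ → 111
game_id=13: ✓ → 134
game_id=14: ✗
game_id=15: ✗
game_id=16: ✓ → 81
game_id=17: ✓ → 79
away_sum = 111 + 134 + 81 + 79 = 405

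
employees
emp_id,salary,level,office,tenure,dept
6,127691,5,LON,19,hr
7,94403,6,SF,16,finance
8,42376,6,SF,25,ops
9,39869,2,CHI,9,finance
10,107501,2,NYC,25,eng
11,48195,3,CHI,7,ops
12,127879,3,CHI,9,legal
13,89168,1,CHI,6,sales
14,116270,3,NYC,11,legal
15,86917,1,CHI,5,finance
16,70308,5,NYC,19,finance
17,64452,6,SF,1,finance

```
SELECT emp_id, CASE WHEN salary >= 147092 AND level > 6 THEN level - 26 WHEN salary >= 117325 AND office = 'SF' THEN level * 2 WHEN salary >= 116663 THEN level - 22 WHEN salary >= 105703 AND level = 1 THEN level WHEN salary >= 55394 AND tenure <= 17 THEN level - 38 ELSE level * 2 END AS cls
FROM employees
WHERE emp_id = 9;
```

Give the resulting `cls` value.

emp_id = 9: salary=39869, level=2, office=CHI, tenure=9, dept=finance.
salary >= 147092 AND level > 6 → false
salary >= 117325 AND office = 'SF' → false
salary >= 116663 → false
salary >= 105703 AND level = 1 → false
salary >= 55394 AND tenure <= 17 → false
No prior WHEN matched → ELSE → 4

4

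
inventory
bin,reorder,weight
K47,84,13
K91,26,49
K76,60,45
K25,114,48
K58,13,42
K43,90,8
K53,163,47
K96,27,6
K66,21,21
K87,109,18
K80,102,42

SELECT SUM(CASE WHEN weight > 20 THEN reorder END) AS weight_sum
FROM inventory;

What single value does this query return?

499

bin=K47: ✗
bin=K91: ✓ → 26
bin=K76: ✓ → 60
bin=K25: ✓ → 114
bin=K58: ✓ → 13
bin=K43: ✗
bin=K53: ✓ → 163
bin=K96: ✗
bin=K66: ✓ → 21
bin=K87: ✗
bin=K80: ✓ → 102
weight_sum = 26 + 60 + 114 + 13 + 163 + 21 + 102 = 499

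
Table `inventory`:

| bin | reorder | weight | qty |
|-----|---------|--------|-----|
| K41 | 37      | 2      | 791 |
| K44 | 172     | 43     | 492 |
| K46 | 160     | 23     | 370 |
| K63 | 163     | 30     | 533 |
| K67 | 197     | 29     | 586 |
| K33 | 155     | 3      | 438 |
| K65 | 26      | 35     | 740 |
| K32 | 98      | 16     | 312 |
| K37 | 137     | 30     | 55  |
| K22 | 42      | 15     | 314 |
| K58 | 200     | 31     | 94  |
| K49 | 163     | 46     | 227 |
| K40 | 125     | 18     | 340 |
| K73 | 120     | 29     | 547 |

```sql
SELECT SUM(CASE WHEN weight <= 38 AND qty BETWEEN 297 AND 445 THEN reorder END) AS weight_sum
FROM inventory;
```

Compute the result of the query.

580

bin=K41: ✗
bin=K44: ✗
bin=K46: ✓ → 160
bin=K63: ✗
bin=K67: ✗
bin=K33: ✓ → 155
bin=K65: ✗
bin=K32: ✓ → 98
bin=K37: ✗
bin=K22: ✓ → 42
bin=K58: ✗
bin=K49: ✗
bin=K40: ✓ → 125
bin=K73: ✗
weight_sum = 160 + 155 + 98 + 42 + 125 = 580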